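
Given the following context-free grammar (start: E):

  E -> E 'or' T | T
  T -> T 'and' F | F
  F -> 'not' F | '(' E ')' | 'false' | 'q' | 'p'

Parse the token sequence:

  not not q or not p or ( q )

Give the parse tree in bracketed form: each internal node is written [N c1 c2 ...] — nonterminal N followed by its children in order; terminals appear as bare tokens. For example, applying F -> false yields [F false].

E
E or T
E or T or T
T or T or T
F or T or T
not F or T or T
not not F or T or T
not not q or T or T
not not q or F or T
not not q or not F or T
not not q or not p or T
not not q or not p or F
not not q or not p or ( E )
not not q or not p or ( T )
not not q or not p or ( F )
not not q or not p or ( q )

[E [E [E [T [F not [F not [F q]]]]] or [T [F not [F p]]]] or [T [F ( [E [T [F q]]] )]]]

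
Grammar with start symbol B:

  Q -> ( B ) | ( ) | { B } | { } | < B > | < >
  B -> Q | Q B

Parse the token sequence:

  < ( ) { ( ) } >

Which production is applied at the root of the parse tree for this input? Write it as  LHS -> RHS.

B -> Q

[B [Q < [B [Q ( )] [B [Q { [B [Q ( )]] }]]] >]]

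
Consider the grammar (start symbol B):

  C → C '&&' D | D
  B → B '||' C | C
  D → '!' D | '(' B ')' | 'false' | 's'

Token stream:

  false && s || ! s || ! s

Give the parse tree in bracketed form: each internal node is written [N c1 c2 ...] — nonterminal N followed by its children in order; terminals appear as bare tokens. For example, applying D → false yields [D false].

[B [B [B [C [C [D false]] && [D s]]] || [C [D ! [D s]]]] || [C [D ! [D s]]]]

B
B || C
B || C || C
C || C || C
C && D || C || C
D && D || C || C
false && D || C || C
false && s || C || C
false && s || D || C
false && s || ! D || C
false && s || ! s || C
false && s || ! s || D
false && s || ! s || ! D
false && s || ! s || ! s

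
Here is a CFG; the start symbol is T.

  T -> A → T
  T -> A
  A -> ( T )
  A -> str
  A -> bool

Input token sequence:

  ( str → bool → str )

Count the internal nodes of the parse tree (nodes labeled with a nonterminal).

8

[T [A ( [T [A str] → [T [A bool] → [T [A str]]]] )]]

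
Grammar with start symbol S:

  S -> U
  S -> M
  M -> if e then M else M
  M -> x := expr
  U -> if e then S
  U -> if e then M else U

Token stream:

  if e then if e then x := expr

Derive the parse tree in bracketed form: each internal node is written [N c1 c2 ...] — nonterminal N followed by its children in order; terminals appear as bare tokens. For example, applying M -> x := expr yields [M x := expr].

[S [U if e then [S [U if e then [S [M x := expr]]]]]]

S
U
if e then S
if e then U
if e then if e then S
if e then if e then M
if e then if e then x := expr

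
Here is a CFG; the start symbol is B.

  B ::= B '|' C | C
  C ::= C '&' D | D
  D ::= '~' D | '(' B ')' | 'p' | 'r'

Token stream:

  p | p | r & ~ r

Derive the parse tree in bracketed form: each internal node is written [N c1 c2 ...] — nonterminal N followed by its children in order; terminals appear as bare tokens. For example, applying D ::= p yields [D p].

[B [B [B [C [D p]]] | [C [D p]]] | [C [C [D r]] & [D ~ [D r]]]]

B
B | C
B | C | C
C | C | C
D | C | C
p | C | C
p | D | C
p | p | C
p | p | C & D
p | p | D & D
p | p | r & D
p | p | r & ~ D
p | p | r & ~ r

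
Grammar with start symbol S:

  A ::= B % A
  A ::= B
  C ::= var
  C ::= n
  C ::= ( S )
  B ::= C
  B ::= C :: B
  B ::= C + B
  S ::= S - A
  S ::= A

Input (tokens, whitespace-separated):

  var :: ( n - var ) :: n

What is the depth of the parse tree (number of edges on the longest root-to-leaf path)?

[S [A [B [C var] :: [B [C ( [S [S [A [B [C n]]]] - [A [B [C var]]]] )] :: [B [C n]]]]]]

10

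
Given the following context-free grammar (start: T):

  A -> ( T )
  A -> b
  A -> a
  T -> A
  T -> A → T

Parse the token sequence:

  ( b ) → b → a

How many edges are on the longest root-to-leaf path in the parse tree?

4

[T [A ( [T [A b]] )] → [T [A b] → [T [A a]]]]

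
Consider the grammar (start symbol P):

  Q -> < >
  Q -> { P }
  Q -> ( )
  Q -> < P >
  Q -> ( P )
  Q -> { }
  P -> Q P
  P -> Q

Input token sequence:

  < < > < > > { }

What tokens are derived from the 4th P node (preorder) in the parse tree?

{ }

[P [Q < [P [Q < >] [P [Q < >]]] >] [P [Q { }]]]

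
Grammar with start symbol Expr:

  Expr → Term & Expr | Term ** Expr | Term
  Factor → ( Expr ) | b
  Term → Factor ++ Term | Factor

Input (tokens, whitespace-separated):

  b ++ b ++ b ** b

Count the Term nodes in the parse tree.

[Expr [Term [Factor b] ++ [Term [Factor b] ++ [Term [Factor b]]]] ** [Expr [Term [Factor b]]]]

4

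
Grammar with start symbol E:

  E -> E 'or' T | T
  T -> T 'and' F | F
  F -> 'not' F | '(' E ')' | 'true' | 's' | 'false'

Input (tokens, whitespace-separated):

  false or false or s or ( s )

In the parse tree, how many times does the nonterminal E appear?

5

[E [E [E [E [T [F false]]] or [T [F false]]] or [T [F s]]] or [T [F ( [E [T [F s]]] )]]]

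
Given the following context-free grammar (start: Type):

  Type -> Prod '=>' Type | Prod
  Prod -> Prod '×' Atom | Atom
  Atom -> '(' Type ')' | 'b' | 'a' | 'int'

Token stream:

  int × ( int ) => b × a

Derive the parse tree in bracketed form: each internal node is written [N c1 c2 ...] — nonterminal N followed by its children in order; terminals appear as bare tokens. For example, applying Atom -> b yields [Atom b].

Type
Prod => Type
Prod × Atom => Type
Atom × Atom => Type
int × Atom => Type
int × ( Type ) => Type
int × ( Prod ) => Type
int × ( Atom ) => Type
int × ( int ) => Type
int × ( int ) => Prod
int × ( int ) => Prod × Atom
int × ( int ) => Atom × Atom
int × ( int ) => b × Atom
int × ( int ) => b × a

[Type [Prod [Prod [Atom int]] × [Atom ( [Type [Prod [Atom int]]] )]] => [Type [Prod [Prod [Atom b]] × [Atom a]]]]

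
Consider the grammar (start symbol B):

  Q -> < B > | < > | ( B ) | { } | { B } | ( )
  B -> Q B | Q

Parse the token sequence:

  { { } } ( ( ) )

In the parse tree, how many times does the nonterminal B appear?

[B [Q { [B [Q { }]] }] [B [Q ( [B [Q ( )]] )]]]

4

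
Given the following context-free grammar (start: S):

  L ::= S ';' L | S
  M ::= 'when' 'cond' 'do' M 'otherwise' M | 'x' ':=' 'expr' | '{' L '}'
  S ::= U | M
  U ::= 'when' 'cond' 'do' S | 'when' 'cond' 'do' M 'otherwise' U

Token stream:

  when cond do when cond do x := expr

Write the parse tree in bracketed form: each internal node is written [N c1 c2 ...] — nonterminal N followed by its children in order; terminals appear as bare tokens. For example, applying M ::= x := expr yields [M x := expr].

[S [U when cond do [S [U when cond do [S [M x := expr]]]]]]

S
U
when cond do S
when cond do U
when cond do when cond do S
when cond do when cond do M
when cond do when cond do x := expr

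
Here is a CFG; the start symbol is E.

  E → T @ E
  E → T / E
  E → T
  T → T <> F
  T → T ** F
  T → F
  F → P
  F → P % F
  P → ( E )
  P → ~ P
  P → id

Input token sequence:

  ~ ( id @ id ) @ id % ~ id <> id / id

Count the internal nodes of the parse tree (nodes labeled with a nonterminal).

[E [T [F [P ~ [P ( [E [T [F [P id]]] @ [E [T [F [P id]]]]] )]]]] @ [E [T [T [F [P id] % [F [P ~ [P id]]]]] <> [F [P id]]] / [E [T [F [P id]]]]]]

27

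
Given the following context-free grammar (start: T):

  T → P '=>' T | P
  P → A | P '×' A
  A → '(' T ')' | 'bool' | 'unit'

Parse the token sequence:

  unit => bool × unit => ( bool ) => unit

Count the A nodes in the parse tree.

6

[T [P [A unit]] => [T [P [P [A bool]] × [A unit]] => [T [P [A ( [T [P [A bool]]] )]] => [T [P [A unit]]]]]]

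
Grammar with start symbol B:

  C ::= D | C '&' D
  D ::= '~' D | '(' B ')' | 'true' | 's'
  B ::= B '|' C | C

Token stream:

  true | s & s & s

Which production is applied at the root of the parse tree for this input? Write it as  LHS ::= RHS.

B ::= B '|' C

[B [B [C [D true]]] | [C [C [C [D s]] & [D s]] & [D s]]]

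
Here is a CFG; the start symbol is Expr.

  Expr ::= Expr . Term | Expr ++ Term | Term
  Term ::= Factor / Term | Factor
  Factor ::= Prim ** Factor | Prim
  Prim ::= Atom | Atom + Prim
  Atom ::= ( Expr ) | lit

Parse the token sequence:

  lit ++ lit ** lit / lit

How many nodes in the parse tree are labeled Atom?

[Expr [Expr [Term [Factor [Prim [Atom lit]]]]] ++ [Term [Factor [Prim [Atom lit]] ** [Factor [Prim [Atom lit]]]] / [Term [Factor [Prim [Atom lit]]]]]]

4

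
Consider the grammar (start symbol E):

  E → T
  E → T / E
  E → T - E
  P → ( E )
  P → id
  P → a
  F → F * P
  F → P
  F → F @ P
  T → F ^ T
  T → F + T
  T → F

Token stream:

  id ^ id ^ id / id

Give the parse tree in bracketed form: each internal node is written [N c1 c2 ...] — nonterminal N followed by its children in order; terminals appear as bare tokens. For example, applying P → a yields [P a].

E
T / E
F ^ T / E
P ^ T / E
id ^ T / E
id ^ F ^ T / E
id ^ P ^ T / E
id ^ id ^ T / E
id ^ id ^ F / E
id ^ id ^ P / E
id ^ id ^ id / E
id ^ id ^ id / T
id ^ id ^ id / F
id ^ id ^ id / P
id ^ id ^ id / id

[E [T [F [P id]] ^ [T [F [P id]] ^ [T [F [P id]]]]] / [E [T [F [P id]]]]]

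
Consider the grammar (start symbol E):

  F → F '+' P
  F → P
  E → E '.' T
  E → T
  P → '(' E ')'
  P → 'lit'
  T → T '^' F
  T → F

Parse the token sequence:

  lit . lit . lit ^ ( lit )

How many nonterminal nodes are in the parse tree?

[E [E [E [T [F [P lit]]]] . [T [F [P lit]]]] . [T [T [F [P lit]]] ^ [F [P ( [E [T [F [P lit]]]] )]]]]

19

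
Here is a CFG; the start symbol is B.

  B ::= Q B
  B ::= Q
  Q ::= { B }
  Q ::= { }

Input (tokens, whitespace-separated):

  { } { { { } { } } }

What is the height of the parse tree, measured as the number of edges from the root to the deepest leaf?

[B [Q { }] [B [Q { [B [Q { [B [Q { }] [B [Q { }]]] }]] }]]]

8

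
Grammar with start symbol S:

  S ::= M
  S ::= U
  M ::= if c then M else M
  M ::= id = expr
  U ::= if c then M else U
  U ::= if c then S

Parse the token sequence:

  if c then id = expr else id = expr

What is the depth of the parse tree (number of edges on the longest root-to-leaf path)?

[S [M if c then [M id = expr] else [M id = expr]]]

3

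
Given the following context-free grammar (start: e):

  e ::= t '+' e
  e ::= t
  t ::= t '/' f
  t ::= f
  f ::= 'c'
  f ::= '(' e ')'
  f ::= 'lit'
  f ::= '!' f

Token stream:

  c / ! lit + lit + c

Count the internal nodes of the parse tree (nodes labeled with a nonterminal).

12

[e [t [t [f c]] / [f ! [f lit]]] + [e [t [f lit]] + [e [t [f c]]]]]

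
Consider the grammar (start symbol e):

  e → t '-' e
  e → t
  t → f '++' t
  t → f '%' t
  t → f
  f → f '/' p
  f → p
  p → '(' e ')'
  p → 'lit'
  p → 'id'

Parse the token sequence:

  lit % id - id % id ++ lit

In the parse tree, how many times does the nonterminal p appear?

[e [t [f [p lit]] % [t [f [p id]]]] - [e [t [f [p id]] % [t [f [p id]] ++ [t [f [p lit]]]]]]]

5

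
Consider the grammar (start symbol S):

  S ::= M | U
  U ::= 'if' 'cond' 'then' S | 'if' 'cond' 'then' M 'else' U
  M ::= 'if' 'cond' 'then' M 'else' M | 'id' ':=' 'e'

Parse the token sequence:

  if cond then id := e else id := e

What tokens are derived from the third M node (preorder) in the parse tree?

id := e

[S [M if cond then [M id := e] else [M id := e]]]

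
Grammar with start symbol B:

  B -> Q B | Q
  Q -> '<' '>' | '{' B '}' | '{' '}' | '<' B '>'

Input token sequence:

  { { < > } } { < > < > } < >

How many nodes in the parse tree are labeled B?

7

[B [Q { [B [Q { [B [Q < >]] }]] }] [B [Q { [B [Q < >] [B [Q < >]]] }] [B [Q < >]]]]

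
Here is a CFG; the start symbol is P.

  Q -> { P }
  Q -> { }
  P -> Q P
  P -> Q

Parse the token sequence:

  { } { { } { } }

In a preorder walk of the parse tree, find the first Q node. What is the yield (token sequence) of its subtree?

{ }

[P [Q { }] [P [Q { [P [Q { }] [P [Q { }]]] }]]]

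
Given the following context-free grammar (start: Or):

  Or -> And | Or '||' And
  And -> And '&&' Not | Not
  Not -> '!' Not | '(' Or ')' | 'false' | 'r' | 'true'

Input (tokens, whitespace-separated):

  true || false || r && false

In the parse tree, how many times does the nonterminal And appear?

[Or [Or [Or [And [Not true]]] || [And [Not false]]] || [And [And [Not r]] && [Not false]]]

4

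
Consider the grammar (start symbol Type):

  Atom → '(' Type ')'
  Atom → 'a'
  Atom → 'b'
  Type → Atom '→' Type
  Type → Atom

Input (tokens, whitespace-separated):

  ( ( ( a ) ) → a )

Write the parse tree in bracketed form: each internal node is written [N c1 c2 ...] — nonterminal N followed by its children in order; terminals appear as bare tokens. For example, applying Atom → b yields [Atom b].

[Type [Atom ( [Type [Atom ( [Type [Atom ( [Type [Atom a]] )]] )] → [Type [Atom a]]] )]]

Type
Atom
( Type )
( Atom → Type )
( ( Type ) → Type )
( ( Atom ) → Type )
( ( ( Type ) ) → Type )
( ( ( Atom ) ) → Type )
( ( ( a ) ) → Type )
( ( ( a ) ) → Atom )
( ( ( a ) ) → a )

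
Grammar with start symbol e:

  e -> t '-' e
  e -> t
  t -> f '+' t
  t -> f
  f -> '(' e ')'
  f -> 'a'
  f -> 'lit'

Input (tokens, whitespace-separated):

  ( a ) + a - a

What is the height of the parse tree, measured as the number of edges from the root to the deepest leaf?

[e [t [f ( [e [t [f a]]] )] + [t [f a]]] - [e [t [f a]]]]

6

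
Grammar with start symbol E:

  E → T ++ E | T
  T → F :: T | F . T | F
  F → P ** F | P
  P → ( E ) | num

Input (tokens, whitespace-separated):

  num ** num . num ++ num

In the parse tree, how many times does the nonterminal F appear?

4

[E [T [F [P num] ** [F [P num]]] . [T [F [P num]]]] ++ [E [T [F [P num]]]]]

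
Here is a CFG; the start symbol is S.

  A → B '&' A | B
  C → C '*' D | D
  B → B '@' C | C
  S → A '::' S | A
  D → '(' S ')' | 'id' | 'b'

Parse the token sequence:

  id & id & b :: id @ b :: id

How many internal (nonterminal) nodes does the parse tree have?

26

[S [A [B [C [D id]]] & [A [B [C [D id]]] & [A [B [C [D b]]]]]] :: [S [A [B [B [C [D id]]] @ [C [D b]]]] :: [S [A [B [C [D id]]]]]]]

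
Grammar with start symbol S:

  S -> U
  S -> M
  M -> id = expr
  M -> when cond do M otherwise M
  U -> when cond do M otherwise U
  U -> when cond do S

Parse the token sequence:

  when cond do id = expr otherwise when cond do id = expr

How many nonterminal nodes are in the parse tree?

[S [U when cond do [M id = expr] otherwise [U when cond do [S [M id = expr]]]]]

6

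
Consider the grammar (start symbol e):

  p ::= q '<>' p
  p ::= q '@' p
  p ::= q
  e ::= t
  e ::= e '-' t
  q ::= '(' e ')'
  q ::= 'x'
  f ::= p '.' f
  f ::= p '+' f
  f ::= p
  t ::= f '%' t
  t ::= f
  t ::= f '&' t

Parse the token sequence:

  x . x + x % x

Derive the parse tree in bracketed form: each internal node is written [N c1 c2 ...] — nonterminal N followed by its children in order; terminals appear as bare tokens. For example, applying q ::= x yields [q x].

e
t
f % t
p . f % t
q . f % t
x . f % t
x . p + f % t
x . q + f % t
x . x + f % t
x . x + p % t
x . x + q % t
x . x + x % t
x . x + x % f
x . x + x % p
x . x + x % q
x . x + x % x

[e [t [f [p [q x]] . [f [p [q x]] + [f [p [q x]]]]] % [t [f [p [q x]]]]]]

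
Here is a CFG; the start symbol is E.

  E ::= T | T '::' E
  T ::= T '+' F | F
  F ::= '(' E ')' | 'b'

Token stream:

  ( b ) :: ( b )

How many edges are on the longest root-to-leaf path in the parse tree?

7

[E [T [F ( [E [T [F b]]] )]] :: [E [T [F ( [E [T [F b]]] )]]]]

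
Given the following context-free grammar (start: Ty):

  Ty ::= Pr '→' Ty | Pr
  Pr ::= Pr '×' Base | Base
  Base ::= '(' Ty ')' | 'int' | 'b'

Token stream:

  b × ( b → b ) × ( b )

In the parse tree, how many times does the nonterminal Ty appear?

[Ty [Pr [Pr [Pr [Base b]] × [Base ( [Ty [Pr [Base b]] → [Ty [Pr [Base b]]]] )]] × [Base ( [Ty [Pr [Base b]]] )]]]

4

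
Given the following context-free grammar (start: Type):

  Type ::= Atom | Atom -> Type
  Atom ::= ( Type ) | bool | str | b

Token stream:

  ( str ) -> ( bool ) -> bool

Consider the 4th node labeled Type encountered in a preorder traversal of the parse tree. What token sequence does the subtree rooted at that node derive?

bool

[Type [Atom ( [Type [Atom str]] )] -> [Type [Atom ( [Type [Atom bool]] )] -> [Type [Atom bool]]]]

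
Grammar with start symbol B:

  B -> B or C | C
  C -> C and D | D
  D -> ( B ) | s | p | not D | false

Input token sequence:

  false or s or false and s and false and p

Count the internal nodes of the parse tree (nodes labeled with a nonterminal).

15

[B [B [B [C [D false]]] or [C [D s]]] or [C [C [C [C [D false]] and [D s]] and [D false]] and [D p]]]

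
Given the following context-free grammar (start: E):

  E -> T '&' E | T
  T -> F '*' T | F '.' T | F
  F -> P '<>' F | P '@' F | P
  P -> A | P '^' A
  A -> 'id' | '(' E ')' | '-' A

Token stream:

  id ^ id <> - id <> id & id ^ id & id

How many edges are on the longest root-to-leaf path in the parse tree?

7

[E [T [F [P [P [A id]] ^ [A id]] <> [F [P [A - [A id]]] <> [F [P [A id]]]]]] & [E [T [F [P [P [A id]] ^ [A id]]]] & [E [T [F [P [A id]]]]]]]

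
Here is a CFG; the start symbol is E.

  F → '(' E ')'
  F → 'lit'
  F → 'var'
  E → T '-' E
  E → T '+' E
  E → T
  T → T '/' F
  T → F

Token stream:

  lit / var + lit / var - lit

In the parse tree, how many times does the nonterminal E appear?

[E [T [T [F lit]] / [F var]] + [E [T [T [F lit]] / [F var]] - [E [T [F lit]]]]]

3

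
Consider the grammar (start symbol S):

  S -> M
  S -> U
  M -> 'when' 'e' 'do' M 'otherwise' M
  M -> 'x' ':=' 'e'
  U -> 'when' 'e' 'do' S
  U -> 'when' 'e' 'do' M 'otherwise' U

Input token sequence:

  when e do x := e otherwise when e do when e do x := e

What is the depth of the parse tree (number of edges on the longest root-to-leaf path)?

7

[S [U when e do [M x := e] otherwise [U when e do [S [U when e do [S [M x := e]]]]]]]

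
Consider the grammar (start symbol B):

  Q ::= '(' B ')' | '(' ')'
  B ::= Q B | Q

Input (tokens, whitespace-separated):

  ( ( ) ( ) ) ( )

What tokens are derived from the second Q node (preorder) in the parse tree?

( )

[B [Q ( [B [Q ( )] [B [Q ( )]]] )] [B [Q ( )]]]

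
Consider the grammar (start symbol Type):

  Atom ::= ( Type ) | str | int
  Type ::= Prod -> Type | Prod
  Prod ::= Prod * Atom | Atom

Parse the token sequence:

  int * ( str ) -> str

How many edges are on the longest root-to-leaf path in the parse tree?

6

[Type [Prod [Prod [Atom int]] * [Atom ( [Type [Prod [Atom str]]] )]] -> [Type [Prod [Atom str]]]]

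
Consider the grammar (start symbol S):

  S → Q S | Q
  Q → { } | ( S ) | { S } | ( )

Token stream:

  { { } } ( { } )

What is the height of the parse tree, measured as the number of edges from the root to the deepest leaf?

5

[S [Q { [S [Q { }]] }] [S [Q ( [S [Q { }]] )]]]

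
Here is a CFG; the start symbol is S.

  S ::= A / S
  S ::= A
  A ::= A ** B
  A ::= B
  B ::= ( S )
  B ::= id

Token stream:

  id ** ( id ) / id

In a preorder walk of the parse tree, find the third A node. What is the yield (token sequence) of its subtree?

[S [A [A [B id]] ** [B ( [S [A [B id]]] )]] / [S [A [B id]]]]

id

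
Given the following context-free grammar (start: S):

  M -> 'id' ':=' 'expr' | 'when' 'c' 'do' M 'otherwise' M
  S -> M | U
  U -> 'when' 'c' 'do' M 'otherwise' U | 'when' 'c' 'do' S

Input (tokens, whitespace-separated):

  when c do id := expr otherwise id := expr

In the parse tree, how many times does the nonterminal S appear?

[S [M when c do [M id := expr] otherwise [M id := expr]]]

1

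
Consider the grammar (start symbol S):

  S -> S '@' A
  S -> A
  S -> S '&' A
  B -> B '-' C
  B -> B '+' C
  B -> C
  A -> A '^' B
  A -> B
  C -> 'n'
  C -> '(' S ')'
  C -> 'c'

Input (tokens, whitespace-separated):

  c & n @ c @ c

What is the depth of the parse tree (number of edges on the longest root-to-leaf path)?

[S [S [S [S [A [B [C c]]]] & [A [B [C n]]]] @ [A [B [C c]]]] @ [A [B [C c]]]]

7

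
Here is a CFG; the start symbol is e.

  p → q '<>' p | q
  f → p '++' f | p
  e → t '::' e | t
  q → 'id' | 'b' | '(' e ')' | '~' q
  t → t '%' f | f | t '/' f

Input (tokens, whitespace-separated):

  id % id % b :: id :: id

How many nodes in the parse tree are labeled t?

5

[e [t [t [t [f [p [q id]]]] % [f [p [q id]]]] % [f [p [q b]]]] :: [e [t [f [p [q id]]]] :: [e [t [f [p [q id]]]]]]]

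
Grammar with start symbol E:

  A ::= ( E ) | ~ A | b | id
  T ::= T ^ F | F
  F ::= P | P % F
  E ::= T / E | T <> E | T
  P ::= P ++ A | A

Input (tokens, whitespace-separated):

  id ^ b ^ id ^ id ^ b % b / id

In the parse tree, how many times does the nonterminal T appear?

6

[E [T [T [T [T [T [F [P [A id]]]] ^ [F [P [A b]]]] ^ [F [P [A id]]]] ^ [F [P [A id]]]] ^ [F [P [A b]] % [F [P [A b]]]]] / [E [T [F [P [A id]]]]]]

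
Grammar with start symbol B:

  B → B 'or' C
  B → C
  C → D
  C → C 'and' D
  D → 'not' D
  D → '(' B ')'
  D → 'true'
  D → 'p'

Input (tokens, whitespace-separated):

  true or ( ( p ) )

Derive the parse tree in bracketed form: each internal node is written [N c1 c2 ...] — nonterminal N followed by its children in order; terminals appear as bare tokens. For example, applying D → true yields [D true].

B
B or C
C or C
D or C
true or C
true or D
true or ( B )
true or ( C )
true or ( D )
true or ( ( B ) )
true or ( ( C ) )
true or ( ( D ) )
true or ( ( p ) )

[B [B [C [D true]]] or [C [D ( [B [C [D ( [B [C [D p]]] )]]] )]]]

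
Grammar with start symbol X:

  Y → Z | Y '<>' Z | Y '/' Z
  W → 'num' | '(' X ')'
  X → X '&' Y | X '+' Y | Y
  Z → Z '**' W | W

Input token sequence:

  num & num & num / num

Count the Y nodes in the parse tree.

4

[X [X [X [Y [Z [W num]]]] & [Y [Z [W num]]]] & [Y [Y [Z [W num]]] / [Z [W num]]]]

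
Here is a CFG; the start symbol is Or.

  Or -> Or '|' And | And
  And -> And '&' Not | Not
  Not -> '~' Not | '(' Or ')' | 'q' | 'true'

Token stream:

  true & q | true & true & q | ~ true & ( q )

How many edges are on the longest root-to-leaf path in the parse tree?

6

[Or [Or [Or [And [And [Not true]] & [Not q]]] | [And [And [And [Not true]] & [Not true]] & [Not q]]] | [And [And [Not ~ [Not true]]] & [Not ( [Or [And [Not q]]] )]]]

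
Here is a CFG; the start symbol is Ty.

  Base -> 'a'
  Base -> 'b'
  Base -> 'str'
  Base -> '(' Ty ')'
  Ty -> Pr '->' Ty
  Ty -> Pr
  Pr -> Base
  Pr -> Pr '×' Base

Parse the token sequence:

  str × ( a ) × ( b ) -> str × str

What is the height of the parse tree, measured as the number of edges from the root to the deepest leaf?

7

[Ty [Pr [Pr [Pr [Base str]] × [Base ( [Ty [Pr [Base a]]] )]] × [Base ( [Ty [Pr [Base b]]] )]] -> [Ty [Pr [Pr [Base str]] × [Base str]]]]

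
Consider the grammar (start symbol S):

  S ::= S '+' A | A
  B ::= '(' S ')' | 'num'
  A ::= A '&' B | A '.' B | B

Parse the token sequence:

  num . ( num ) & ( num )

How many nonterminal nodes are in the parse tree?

13

[S [A [A [A [B num]] . [B ( [S [A [B num]]] )]] & [B ( [S [A [B num]]] )]]]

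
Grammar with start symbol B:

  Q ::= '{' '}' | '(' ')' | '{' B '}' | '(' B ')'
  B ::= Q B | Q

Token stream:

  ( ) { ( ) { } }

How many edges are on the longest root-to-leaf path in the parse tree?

[B [Q ( )] [B [Q { [B [Q ( )] [B [Q { }]]] }]]]

6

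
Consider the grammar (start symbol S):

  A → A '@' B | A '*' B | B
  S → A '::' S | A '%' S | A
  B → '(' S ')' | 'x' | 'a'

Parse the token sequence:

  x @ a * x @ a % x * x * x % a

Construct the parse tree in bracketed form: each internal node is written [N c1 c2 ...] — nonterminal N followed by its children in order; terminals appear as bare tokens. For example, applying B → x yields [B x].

[S [A [A [A [A [B x]] @ [B a]] * [B x]] @ [B a]] % [S [A [A [A [B x]] * [B x]] * [B x]] % [S [A [B a]]]]]

S
A % S
A @ B % S
A * B @ B % S
A @ B * B @ B % S
B @ B * B @ B % S
x @ B * B @ B % S
x @ a * B @ B % S
x @ a * x @ B % S
x @ a * x @ a % S
x @ a * x @ a % A % S
x @ a * x @ a % A * B % S
x @ a * x @ a % A * B * B % S
x @ a * x @ a % B * B * B % S
x @ a * x @ a % x * B * B % S
x @ a * x @ a % x * x * B % S
x @ a * x @ a % x * x * x % S
x @ a * x @ a % x * x * x % A
x @ a * x @ a % x * x * x % B
x @ a * x @ a % x * x * x % a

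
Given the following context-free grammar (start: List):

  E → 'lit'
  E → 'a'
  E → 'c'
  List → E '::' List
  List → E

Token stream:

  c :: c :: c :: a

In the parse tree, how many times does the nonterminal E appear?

4

[List [E c] :: [List [E c] :: [List [E c] :: [List [E a]]]]]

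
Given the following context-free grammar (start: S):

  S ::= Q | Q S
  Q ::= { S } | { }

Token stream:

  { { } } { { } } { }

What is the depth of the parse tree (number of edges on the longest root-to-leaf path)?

[S [Q { [S [Q { }]] }] [S [Q { [S [Q { }]] }] [S [Q { }]]]]

5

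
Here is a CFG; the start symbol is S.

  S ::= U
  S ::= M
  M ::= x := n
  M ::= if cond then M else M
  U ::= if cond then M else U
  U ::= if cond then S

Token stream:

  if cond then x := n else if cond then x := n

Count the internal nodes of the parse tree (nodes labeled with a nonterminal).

[S [U if cond then [M x := n] else [U if cond then [S [M x := n]]]]]

6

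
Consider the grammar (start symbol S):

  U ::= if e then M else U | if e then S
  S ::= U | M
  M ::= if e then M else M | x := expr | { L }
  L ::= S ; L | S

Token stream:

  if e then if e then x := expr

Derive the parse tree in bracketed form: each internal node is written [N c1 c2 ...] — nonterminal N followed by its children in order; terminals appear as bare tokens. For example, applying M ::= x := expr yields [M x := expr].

S
U
if e then S
if e then U
if e then if e then S
if e then if e then M
if e then if e then x := expr

[S [U if e then [S [U if e then [S [M x := expr]]]]]]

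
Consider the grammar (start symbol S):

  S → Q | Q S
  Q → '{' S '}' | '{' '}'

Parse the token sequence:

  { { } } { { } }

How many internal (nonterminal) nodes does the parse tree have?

[S [Q { [S [Q { }]] }] [S [Q { [S [Q { }]] }]]]

8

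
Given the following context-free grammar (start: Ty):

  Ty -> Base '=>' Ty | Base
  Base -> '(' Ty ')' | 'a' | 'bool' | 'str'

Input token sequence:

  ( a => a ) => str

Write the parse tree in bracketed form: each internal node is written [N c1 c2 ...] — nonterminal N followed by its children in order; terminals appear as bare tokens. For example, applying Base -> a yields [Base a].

[Ty [Base ( [Ty [Base a] => [Ty [Base a]]] )] => [Ty [Base str]]]

Ty
Base => Ty
( Ty ) => Ty
( Base => Ty ) => Ty
( a => Ty ) => Ty
( a => Base ) => Ty
( a => a ) => Ty
( a => a ) => Base
( a => a ) => str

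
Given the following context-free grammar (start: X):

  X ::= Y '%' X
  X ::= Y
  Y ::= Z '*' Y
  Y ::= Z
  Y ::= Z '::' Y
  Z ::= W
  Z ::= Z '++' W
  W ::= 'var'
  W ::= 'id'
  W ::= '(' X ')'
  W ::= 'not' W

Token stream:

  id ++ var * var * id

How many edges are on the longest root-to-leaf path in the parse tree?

[X [Y [Z [Z [W id]] ++ [W var]] * [Y [Z [W var]] * [Y [Z [W id]]]]]]

6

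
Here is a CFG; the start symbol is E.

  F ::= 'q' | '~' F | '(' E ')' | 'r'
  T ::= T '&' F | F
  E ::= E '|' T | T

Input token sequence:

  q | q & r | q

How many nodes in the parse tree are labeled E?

3

[E [E [E [T [F q]]] | [T [T [F q]] & [F r]]] | [T [F q]]]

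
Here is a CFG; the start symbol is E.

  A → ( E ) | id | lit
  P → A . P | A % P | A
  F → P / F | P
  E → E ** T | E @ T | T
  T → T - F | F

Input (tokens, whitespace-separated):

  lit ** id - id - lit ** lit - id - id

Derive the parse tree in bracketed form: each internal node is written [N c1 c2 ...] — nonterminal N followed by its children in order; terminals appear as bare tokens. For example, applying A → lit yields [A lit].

[E [E [E [T [F [P [A lit]]]]] ** [T [T [T [F [P [A id]]]] - [F [P [A id]]]] - [F [P [A lit]]]]] ** [T [T [T [F [P [A lit]]]] - [F [P [A id]]]] - [F [P [A id]]]]]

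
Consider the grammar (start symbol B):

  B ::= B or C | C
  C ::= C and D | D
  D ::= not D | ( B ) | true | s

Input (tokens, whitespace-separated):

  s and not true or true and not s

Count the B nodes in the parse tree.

2

[B [B [C [C [D s]] and [D not [D true]]]] or [C [C [D true]] and [D not [D s]]]]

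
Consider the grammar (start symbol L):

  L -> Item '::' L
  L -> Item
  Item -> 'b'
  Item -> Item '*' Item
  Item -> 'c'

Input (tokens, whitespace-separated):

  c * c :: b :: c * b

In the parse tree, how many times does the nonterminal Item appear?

[L [Item [Item c] * [Item c]] :: [L [Item b] :: [L [Item [Item c] * [Item b]]]]]

7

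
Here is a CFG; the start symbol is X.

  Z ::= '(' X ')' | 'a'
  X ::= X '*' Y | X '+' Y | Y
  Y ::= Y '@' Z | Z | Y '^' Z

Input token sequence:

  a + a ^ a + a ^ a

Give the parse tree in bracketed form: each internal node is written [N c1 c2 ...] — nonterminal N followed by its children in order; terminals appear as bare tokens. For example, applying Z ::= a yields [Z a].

[X [X [X [Y [Z a]]] + [Y [Y [Z a]] ^ [Z a]]] + [Y [Y [Z a]] ^ [Z a]]]

X
X + Y
X + Y + Y
Y + Y + Y
Z + Y + Y
a + Y + Y
a + Y ^ Z + Y
a + Z ^ Z + Y
a + a ^ Z + Y
a + a ^ a + Y
a + a ^ a + Y ^ Z
a + a ^ a + Z ^ Z
a + a ^ a + a ^ Z
a + a ^ a + a ^ a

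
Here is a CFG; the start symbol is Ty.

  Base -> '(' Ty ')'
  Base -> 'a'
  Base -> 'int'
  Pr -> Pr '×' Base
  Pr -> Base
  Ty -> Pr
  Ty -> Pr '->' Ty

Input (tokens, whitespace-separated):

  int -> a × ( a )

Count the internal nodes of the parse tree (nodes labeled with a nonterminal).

[Ty [Pr [Base int]] -> [Ty [Pr [Pr [Base a]] × [Base ( [Ty [Pr [Base a]]] )]]]]

11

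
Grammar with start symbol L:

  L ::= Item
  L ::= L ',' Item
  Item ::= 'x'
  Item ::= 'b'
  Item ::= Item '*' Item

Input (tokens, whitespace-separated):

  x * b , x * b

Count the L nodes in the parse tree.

[L [L [Item [Item x] * [Item b]]] , [Item [Item x] * [Item b]]]

2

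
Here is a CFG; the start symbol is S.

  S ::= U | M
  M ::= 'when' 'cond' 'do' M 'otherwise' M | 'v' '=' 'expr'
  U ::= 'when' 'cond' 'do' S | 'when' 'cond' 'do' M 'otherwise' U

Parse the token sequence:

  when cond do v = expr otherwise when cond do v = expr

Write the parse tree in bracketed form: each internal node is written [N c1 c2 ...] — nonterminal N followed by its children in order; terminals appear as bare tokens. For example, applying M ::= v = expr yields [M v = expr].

[S [U when cond do [M v = expr] otherwise [U when cond do [S [M v = expr]]]]]

S
U
when cond do M otherwise U
when cond do v = expr otherwise U
when cond do v = expr otherwise when cond do S
when cond do v = expr otherwise when cond do M
when cond do v = expr otherwise when cond do v = expr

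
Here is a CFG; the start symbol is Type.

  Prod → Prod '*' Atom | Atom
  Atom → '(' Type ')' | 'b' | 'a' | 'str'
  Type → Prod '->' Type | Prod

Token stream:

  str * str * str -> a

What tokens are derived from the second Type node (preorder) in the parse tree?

a

[Type [Prod [Prod [Prod [Atom str]] * [Atom str]] * [Atom str]] -> [Type [Prod [Atom a]]]]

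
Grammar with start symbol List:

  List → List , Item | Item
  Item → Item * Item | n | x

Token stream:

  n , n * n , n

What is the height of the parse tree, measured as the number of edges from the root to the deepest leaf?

[List [List [List [Item n]] , [Item [Item n] * [Item n]]] , [Item n]]

4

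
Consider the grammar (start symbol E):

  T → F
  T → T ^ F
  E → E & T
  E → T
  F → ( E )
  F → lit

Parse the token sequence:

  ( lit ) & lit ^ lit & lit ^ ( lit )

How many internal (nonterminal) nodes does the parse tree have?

[E [E [E [T [F ( [E [T [F lit]]] )]]] & [T [T [F lit]] ^ [F lit]]] & [T [T [F lit]] ^ [F ( [E [T [F lit]]] )]]]

19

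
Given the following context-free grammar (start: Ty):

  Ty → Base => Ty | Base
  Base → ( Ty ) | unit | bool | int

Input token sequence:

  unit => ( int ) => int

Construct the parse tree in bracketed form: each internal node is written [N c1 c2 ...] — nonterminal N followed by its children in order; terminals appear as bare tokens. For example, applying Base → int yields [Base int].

[Ty [Base unit] => [Ty [Base ( [Ty [Base int]] )] => [Ty [Base int]]]]

Ty
Base => Ty
unit => Ty
unit => Base => Ty
unit => ( Ty ) => Ty
unit => ( Base ) => Ty
unit => ( int ) => Ty
unit => ( int ) => Base
unit => ( int ) => int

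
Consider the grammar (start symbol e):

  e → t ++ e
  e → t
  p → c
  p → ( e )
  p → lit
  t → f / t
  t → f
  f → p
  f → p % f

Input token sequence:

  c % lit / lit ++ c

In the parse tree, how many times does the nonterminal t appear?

3

[e [t [f [p c] % [f [p lit]]] / [t [f [p lit]]]] ++ [e [t [f [p c]]]]]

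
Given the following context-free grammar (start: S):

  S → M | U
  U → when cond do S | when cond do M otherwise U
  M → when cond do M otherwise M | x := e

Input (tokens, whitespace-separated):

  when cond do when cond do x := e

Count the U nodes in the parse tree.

2

[S [U when cond do [S [U when cond do [S [M x := e]]]]]]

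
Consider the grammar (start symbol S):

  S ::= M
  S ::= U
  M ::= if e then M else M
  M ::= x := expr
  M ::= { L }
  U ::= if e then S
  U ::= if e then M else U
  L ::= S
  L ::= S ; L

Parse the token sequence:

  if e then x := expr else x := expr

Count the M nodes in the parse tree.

3

[S [M if e then [M x := expr] else [M x := expr]]]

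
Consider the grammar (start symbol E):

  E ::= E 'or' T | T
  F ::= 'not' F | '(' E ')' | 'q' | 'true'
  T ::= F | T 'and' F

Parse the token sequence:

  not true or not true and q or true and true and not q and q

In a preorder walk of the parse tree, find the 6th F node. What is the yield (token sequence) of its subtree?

[E [E [E [T [F not [F true]]]] or [T [T [F not [F true]]] and [F q]]] or [T [T [T [T [F true]] and [F true]] and [F not [F q]]] and [F q]]]

true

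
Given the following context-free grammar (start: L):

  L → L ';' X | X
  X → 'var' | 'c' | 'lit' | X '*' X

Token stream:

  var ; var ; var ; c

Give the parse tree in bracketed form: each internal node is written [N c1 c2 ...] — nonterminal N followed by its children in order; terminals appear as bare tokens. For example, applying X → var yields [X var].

L
L ; X
L ; X ; X
L ; X ; X ; X
X ; X ; X ; X
var ; X ; X ; X
var ; var ; X ; X
var ; var ; var ; X
var ; var ; var ; c

[L [L [L [L [X var]] ; [X var]] ; [X var]] ; [X c]]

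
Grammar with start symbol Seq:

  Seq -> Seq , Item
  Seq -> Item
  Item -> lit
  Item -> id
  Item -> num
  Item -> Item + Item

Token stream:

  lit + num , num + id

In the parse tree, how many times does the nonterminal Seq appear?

[Seq [Seq [Item [Item lit] + [Item num]]] , [Item [Item num] + [Item id]]]

2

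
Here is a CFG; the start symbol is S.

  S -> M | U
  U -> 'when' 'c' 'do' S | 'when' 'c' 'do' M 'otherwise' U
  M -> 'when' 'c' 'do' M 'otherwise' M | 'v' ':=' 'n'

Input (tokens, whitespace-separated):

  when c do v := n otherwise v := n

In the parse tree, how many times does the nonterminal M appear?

[S [M when c do [M v := n] otherwise [M v := n]]]

3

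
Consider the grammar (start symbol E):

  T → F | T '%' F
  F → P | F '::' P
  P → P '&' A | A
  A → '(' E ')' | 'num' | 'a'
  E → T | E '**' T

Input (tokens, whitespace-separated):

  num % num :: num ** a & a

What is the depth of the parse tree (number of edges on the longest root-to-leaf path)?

7

[E [E [T [T [F [P [A num]]]] % [F [F [P [A num]]] :: [P [A num]]]]] ** [T [F [P [P [A a]] & [A a]]]]]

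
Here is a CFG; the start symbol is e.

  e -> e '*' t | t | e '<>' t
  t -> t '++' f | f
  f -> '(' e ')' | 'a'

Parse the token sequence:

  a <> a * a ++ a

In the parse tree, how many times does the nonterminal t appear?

[e [e [e [t [f a]]] <> [t [f a]]] * [t [t [f a]] ++ [f a]]]

4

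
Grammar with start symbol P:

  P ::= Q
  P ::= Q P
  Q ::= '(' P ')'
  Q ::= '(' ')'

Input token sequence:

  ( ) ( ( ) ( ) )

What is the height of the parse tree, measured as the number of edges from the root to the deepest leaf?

6

[P [Q ( )] [P [Q ( [P [Q ( )] [P [Q ( )]]] )]]]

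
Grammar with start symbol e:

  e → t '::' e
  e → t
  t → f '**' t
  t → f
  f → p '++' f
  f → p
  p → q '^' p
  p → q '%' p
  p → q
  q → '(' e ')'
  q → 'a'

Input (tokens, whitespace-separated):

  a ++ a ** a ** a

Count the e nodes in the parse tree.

1

[e [t [f [p [q a]] ++ [f [p [q a]]]] ** [t [f [p [q a]]] ** [t [f [p [q a]]]]]]]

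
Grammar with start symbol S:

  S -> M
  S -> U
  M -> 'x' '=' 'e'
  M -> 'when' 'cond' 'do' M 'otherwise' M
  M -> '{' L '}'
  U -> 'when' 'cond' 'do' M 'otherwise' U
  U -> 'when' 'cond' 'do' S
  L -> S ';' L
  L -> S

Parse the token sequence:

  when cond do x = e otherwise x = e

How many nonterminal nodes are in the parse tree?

[S [M when cond do [M x = e] otherwise [M x = e]]]

4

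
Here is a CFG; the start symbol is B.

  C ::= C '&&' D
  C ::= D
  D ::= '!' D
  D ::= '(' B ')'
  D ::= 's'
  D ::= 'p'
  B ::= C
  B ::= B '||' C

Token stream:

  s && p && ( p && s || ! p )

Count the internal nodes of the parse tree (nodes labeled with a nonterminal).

[B [C [C [C [D s]] && [D p]] && [D ( [B [B [C [C [D p]] && [D s]]] || [C [D ! [D p]]]] )]]]

16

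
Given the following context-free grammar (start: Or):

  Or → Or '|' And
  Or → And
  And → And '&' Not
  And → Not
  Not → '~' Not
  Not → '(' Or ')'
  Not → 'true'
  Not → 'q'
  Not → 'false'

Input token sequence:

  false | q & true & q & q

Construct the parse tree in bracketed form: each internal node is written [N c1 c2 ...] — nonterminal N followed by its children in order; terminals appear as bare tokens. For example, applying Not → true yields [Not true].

Or
Or | And
And | And
Not | And
false | And
false | And & Not
false | And & Not & Not
false | And & Not & Not & Not
false | Not & Not & Not & Not
false | q & Not & Not & Not
false | q & true & Not & Not
false | q & true & q & Not
false | q & true & q & q

[Or [Or [And [Not false]]] | [And [And [And [And [Not q]] & [Not true]] & [Not q]] & [Not q]]]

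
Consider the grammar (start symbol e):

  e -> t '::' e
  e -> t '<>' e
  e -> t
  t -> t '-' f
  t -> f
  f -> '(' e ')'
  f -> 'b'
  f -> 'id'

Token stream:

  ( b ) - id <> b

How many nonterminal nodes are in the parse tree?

11

[e [t [t [f ( [e [t [f b]]] )]] - [f id]] <> [e [t [f b]]]]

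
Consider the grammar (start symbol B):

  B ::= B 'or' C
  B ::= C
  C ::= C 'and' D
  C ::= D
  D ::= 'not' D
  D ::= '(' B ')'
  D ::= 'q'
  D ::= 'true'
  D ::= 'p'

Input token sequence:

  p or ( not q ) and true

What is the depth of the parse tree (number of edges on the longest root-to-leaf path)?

8

[B [B [C [D p]]] or [C [C [D ( [B [C [D not [D q]]]] )]] and [D true]]]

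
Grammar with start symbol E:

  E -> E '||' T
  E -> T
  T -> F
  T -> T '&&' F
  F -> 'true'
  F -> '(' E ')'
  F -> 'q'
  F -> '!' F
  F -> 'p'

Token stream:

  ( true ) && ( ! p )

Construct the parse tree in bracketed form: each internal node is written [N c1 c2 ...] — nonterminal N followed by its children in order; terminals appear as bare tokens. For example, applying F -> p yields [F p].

E
T
T && F
F && F
( E ) && F
( T ) && F
( F ) && F
( true ) && F
( true ) && ( E )
( true ) && ( T )
( true ) && ( F )
( true ) && ( ! F )
( true ) && ( ! p )

[E [T [T [F ( [E [T [F true]]] )]] && [F ( [E [T [F ! [F p]]]] )]]]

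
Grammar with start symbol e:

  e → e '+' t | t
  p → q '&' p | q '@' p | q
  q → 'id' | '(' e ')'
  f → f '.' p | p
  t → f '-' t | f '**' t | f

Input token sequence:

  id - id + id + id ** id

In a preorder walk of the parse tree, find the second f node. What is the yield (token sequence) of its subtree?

[e [e [e [t [f [p [q id]]] - [t [f [p [q id]]]]]] + [t [f [p [q id]]]]] + [t [f [p [q id]]] ** [t [f [p [q id]]]]]]

id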